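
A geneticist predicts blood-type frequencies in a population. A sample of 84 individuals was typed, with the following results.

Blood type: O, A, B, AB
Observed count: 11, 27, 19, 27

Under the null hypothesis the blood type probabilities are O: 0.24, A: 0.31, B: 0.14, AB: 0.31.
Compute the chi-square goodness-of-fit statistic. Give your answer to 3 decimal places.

Expected counts E_i = n·p_i: 84×0.24 = 20.16, 84×0.31 = 26.04, 84×0.14 = 11.76, 84×0.31 = 26.04.
O: (11 − 20.16)²/20.16 = 83.9056/20.16 = 4.1620
A: (27 − 26.04)²/26.04 = 0.9216/26.04 = 0.0354
B: (19 − 11.76)²/11.76 = 52.4176/11.76 = 4.4573
AB: (27 − 26.04)²/26.04 = 0.9216/26.04 = 0.0354
Sum = 8.690

8.690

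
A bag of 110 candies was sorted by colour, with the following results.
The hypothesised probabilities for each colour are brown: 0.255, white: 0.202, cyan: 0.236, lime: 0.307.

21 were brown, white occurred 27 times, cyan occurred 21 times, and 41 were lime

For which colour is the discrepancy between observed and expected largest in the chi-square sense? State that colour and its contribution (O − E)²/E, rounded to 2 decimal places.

brown, 1.77

Expected counts E_i = n·p_i: 110×0.255 = 28.05, 110×0.202 = 22.22, 110×0.236 = 25.96, 110×0.307 = 33.77.
brown: (21 − 28.05)²/28.05 = 49.7025/28.05 = 1.772
white: (27 − 22.22)²/22.22 = 22.8484/22.22 = 1.028
cyan: (21 − 25.96)²/25.96 = 24.6016/25.96 = 0.948
lime: (41 − 33.77)²/33.77 = 52.2729/33.77 = 1.548
The largest term is for brown: 1.77.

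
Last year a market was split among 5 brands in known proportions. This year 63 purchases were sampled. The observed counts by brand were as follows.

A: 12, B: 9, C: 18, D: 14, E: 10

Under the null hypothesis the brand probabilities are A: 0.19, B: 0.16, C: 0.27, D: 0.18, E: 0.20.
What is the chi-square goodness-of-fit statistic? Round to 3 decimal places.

1.334

Expected counts E_i = n·p_i: 63×0.19 = 11.97, 63×0.16 = 10.08, 63×0.27 = 17.01, 63×0.18 = 11.34, 63×0.20 = 12.6.
A: (12 − 11.97)²/11.97 = 0.0009/11.97 = 0.0001
B: (9 − 10.08)²/10.08 = 1.1664/10.08 = 0.1157
C: (18 − 17.01)²/17.01 = 0.9801/17.01 = 0.0576
D: (14 − 11.34)²/11.34 = 7.0756/11.34 = 0.6240
E: (10 − 12.6)²/12.6 = 6.76/12.6 = 0.5365
Sum = 1.334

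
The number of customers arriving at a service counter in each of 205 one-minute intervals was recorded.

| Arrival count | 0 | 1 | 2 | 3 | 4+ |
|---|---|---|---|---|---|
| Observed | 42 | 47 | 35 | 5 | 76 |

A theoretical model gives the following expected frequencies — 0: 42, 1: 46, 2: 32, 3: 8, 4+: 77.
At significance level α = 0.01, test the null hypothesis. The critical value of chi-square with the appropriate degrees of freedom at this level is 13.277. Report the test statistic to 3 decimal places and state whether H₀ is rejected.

1.441; do not reject

χ² = (42−42)²/42 + (47−46)²/46 + (35−32)²/32 + (5−8)²/8 + (76−77)²/77
   = 0.0000 + 0.0217 + 0.2813 + 1.1250 + 0.0130
Sum = 1.441
df = 4. Since 1.441 < 13.277, we do not reject H₀.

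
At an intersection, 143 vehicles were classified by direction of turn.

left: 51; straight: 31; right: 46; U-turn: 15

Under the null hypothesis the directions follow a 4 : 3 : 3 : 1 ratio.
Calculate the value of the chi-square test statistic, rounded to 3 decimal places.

Ratio total = 11. Expected counts: 143×4/11 = 52, 143×3/11 = 39, 143×3/11 = 39, 143×1/11 = 13.
χ² = (51−52)²/52 + (31−39)²/39 + (46−39)²/39 + (15−13)²/13
   = 0.0192 + 1.6410 + 1.2564 + 0.3077
Sum = 3.224

3.224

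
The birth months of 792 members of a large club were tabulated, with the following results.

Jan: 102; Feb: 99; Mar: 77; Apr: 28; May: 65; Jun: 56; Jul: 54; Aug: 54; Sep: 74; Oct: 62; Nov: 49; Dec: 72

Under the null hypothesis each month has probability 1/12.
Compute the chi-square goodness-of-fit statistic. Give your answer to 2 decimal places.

Under H₀ each category has probability 1/12, so each expected count is 792/12 = 66.
χ² = (102−66)²/66 + (99−66)²/66 + (77−66)²/66 + (28−66)²/66 + (65−66)²/66 + (56−66)²/66 + (54−66)²/66 + (54−66)²/66 + (74−66)²/66 + (62−66)²/66 + (49−66)²/66 + (72−66)²/66
   = 19.636 + 16.500 + 1.833 + 21.879 + 0.015 + 1.515 + 2.182 + 2.182 + 0.970 + 0.242 + 4.379 + 0.545
Sum = 71.88

71.88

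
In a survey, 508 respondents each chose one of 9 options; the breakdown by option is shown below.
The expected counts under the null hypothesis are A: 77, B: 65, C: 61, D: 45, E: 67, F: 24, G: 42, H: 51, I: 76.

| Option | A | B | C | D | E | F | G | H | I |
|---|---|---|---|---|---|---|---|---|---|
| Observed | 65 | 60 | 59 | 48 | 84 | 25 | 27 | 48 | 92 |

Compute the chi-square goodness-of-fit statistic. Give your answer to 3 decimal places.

15.777

cat         O        E   (O−E)²/E
A          65       77     1.8701
B          60       65     0.3846
C          59       61     0.0656
D          48       45     0.2000
E          84       67     4.3134
F          25       24     0.0417
G          27       42     5.3571
H          48       51     0.1765
I          92       76     3.3684
Sum = 15.777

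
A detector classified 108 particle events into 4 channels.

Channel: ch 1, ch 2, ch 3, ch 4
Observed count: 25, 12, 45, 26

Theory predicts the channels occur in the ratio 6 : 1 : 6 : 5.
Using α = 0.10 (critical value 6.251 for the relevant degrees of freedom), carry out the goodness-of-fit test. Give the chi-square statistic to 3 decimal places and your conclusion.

Ratio total = 18. Expected counts: 108×6/18 = 36, 108×1/18 = 6, 108×6/18 = 36, 108×5/18 = 30.
cat         O        E   (O−E)²/E
ch 1       25       36     3.3611
ch 2       12        6     6.0000
ch 3       45       36     2.2500
ch 4       26       30     0.5333
Sum = 12.144
df = 3. Since 12.144 > 6.251, we reject H₀.

12.144; reject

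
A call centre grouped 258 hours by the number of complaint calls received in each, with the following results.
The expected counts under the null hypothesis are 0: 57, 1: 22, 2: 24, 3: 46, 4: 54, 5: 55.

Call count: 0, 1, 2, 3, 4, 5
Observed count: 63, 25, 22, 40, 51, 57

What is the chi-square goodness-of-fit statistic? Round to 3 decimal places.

2.229

0: (63 − 57)²/57 = 36/57 = 0.6316
1: (25 − 22)²/22 = 9/22 = 0.4091
2: (22 − 24)²/24 = 4/24 = 0.1667
3: (40 − 46)²/46 = 36/46 = 0.7826
4: (51 − 54)²/54 = 9/54 = 0.1667
5: (57 − 55)²/55 = 4/55 = 0.0727
Sum = 2.229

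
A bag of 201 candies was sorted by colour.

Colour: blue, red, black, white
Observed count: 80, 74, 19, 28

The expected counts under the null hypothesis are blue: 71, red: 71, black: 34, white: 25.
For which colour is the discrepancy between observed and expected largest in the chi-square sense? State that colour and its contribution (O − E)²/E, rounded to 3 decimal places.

χ² = (80−71)²/71 + (74−71)²/71 + (19−34)²/34 + (28−25)²/25
   = 1.1408 + 0.1268 + 6.6176 + 0.3600
The largest term is for black: 6.618.

black, 6.618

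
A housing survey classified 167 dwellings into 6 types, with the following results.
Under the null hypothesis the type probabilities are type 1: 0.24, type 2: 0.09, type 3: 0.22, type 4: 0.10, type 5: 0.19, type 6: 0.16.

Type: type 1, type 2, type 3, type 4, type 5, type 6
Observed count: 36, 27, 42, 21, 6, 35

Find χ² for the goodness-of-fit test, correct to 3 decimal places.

35.239

Expected counts E_i = n·p_i: 167×0.24 = 40.08, 167×0.09 = 15.03, 167×0.22 = 36.74, 167×0.10 = 16.7, 167×0.19 = 31.73, 167×0.16 = 26.72.
χ² = (36−40.08)²/40.08 + (27−15.03)²/15.03 + (42−36.74)²/36.74 + (21−16.7)²/16.7 + (6−31.73)²/31.73 + (35−26.72)²/26.72
   = 0.4153 + 9.5330 + 0.7531 + 1.1072 + 20.8646 + 2.5658
Sum = 35.239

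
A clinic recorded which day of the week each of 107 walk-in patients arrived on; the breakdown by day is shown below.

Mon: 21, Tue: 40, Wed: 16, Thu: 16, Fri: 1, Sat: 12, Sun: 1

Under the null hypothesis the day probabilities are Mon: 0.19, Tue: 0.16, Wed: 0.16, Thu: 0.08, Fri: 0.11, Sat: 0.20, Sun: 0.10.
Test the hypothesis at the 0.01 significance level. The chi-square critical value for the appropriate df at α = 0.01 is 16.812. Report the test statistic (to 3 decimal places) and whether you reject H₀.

59.917; reject

Expected counts E_i = n·p_i: 107×0.19 = 20.33, 107×0.16 = 17.12, 107×0.16 = 17.12, 107×0.08 = 8.56, 107×0.11 = 11.77, 107×0.20 = 21.4, 107×0.10 = 10.7.
Mon: (21 − 20.33)²/20.33 = 0.4489/20.33 = 0.0221
Tue: (40 − 17.12)²/17.12 = 523.4944/17.12 = 30.5779
Wed: (16 − 17.12)²/17.12 = 1.2544/17.12 = 0.0733
Thu: (16 − 8.56)²/8.56 = 55.3536/8.56 = 6.4665
Fri: (1 − 11.77)²/11.77 = 115.9929/11.77 = 9.8550
Sat: (12 − 21.4)²/21.4 = 88.36/21.4 = 4.1290
Sun: (1 − 10.7)²/10.7 = 94.09/10.7 = 8.7935
Sum = 59.917
df = 6. Since 59.917 > 16.812, we reject H₀.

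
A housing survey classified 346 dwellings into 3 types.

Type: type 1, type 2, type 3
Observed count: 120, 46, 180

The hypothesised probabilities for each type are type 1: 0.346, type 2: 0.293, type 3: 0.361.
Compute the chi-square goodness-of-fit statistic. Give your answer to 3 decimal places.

Expected counts E_i = n·p_i: 346×0.346 = 119.716, 346×0.293 = 101.378, 346×0.361 = 124.906.
χ² = (120−119.716)²/119.716 + (46−101.378)²/101.378 + (180−124.906)²/124.906
   = 0.0007 + 30.2504 + 24.3011
Sum = 54.552

54.552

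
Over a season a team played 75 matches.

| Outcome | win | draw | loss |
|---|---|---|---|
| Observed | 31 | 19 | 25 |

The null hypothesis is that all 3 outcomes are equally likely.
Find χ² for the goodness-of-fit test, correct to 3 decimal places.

2.880

Expected count for each of the 3 categories: 75/3 = 25.
win: (31 − 25)²/25 = 36/25 = 1.4400
draw: (19 − 25)²/25 = 36/25 = 1.4400
loss: (25 − 25)²/25 = 0/25 = 0.0000
Sum = 2.880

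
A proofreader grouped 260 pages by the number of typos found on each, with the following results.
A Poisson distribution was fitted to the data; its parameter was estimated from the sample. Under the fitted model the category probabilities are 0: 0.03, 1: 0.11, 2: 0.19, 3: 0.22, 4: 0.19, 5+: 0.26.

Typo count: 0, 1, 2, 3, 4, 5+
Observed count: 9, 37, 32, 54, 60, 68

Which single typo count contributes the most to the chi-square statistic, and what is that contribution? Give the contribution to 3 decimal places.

2, 6.129

Expected counts E_i = n·p_i: 260×0.03 = 7.8, 260×0.11 = 28.6, 260×0.19 = 49.4, 260×0.22 = 57.2, 260×0.19 = 49.4, 260×0.26 = 67.6.
χ² = (9−7.8)²/7.8 + (37−28.6)²/28.6 + (32−49.4)²/49.4 + (54−57.2)²/57.2 + (60−49.4)²/49.4 + (68−67.6)²/67.6
   = 0.1846 + 2.4671 + 6.1287 + 0.1790 + 2.2745 + 0.0024
The largest term is for 2: 6.129.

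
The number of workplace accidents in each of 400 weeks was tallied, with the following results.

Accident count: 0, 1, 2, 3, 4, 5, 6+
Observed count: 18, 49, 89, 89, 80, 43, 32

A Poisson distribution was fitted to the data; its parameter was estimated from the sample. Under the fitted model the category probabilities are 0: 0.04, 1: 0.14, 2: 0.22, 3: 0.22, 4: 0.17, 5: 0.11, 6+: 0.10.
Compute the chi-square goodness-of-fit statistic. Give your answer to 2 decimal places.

4.89

Expected counts E_i = n·p_i: 400×0.04 = 16, 400×0.14 = 56, 400×0.22 = 88, 400×0.22 = 88, 400×0.17 = 68, 400×0.11 = 44, 400×0.10 = 40.
cat         O        E   (O−E)²/E
0          18       16      0.250
1          49       56      0.875
2          89       88      0.011
3          89       88      0.011
4          80       68      2.118
5          43       44      0.023
6+         32       40      1.600
Sum = 4.89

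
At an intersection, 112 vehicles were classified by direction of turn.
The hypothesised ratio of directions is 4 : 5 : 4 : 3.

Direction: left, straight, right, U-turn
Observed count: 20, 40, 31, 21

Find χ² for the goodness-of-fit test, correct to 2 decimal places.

Ratio total = 16. Expected counts: 112×4/16 = 28, 112×5/16 = 35, 112×4/16 = 28, 112×3/16 = 21.
cat           O        E   (O−E)²/E
left         20       28      2.286
straight     40       35      0.714
right        31       28      0.321
U-turn       21       21      0.000
Sum = 3.32

3.32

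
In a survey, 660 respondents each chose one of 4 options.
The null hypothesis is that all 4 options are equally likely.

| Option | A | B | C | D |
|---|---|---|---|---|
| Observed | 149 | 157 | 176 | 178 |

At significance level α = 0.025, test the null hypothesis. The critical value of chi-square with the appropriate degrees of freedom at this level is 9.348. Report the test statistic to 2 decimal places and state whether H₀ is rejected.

3.70; do not reject

Expected count for each of the 4 categories: 660/4 = 165.
A: (149 − 165)²/165 = 256/165 = 1.552
B: (157 − 165)²/165 = 64/165 = 0.388
C: (176 − 165)²/165 = 121/165 = 0.733
D: (178 − 165)²/165 = 169/165 = 1.024
Sum = 3.70
df = 3. Since 3.70 < 9.348, we do not reject H₀.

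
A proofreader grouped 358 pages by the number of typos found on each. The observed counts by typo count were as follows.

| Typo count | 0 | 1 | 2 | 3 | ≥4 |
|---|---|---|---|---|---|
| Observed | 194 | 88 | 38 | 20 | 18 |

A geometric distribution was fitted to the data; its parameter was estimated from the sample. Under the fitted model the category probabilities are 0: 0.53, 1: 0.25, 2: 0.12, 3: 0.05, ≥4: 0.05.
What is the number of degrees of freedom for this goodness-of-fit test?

There are k = 5 categories and 1 parameter estimated from the data, so df = 5 − 1 − 1 = 3.

3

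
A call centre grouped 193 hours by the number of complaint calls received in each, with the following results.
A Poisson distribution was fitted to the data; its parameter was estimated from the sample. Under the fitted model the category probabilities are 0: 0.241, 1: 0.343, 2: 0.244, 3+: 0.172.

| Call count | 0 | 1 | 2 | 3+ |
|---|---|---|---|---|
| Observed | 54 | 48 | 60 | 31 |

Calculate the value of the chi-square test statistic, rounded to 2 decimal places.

Expected counts E_i = n·p_i: 193×0.241 = 46.513, 193×0.343 = 66.199, 193×0.244 = 47.092, 193×0.172 = 33.196.
cat         O        E   (O−E)²/E
0          54   46.513      1.205
1          48   66.199      5.003
2          60   47.092      3.538
3+         31   33.196      0.145
Sum = 9.89

9.89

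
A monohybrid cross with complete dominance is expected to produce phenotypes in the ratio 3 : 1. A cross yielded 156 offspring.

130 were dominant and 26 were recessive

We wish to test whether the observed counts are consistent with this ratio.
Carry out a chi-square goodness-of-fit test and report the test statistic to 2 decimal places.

Ratio total = 4. Expected counts: 156×3/4 = 117, 156×1/4 = 39.
dominant: (130 − 117)²/117 = 169/117 = 1.444
recessive: (26 − 39)²/39 = 169/39 = 4.333
Sum = 5.78

5.78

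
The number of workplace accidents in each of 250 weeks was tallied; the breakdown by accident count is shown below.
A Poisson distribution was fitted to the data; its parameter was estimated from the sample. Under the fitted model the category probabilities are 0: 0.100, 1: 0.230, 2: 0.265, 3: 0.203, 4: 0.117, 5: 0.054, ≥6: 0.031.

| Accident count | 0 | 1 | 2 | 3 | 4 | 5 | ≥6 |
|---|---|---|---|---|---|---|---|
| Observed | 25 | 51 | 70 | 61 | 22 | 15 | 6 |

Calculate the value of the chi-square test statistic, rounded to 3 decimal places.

Expected counts E_i = n·p_i: 250×0.100 = 25, 250×0.230 = 57.5, 250×0.265 = 66.25, 250×0.203 = 50.75, 250×0.117 = 29.25, 250×0.054 = 13.5, 250×0.031 = 7.75.
cat         O        E   (O−E)²/E
0          25       25     0.0000
1          51     57.5     0.7348
2          70    66.25     0.2123
3          61    50.75     2.0702
4          22    29.25     1.7970
5          15     13.5     0.1667
≥6          6     7.75     0.3952
Sum = 5.376

5.376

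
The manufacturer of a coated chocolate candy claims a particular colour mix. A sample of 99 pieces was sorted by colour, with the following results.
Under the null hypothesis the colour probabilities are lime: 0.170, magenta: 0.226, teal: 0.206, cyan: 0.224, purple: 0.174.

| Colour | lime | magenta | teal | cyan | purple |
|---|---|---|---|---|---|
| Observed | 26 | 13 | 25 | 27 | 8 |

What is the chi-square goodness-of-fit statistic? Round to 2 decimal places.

Expected counts E_i = n·p_i: 99×0.170 = 16.83, 99×0.226 = 22.374, 99×0.206 = 20.394, 99×0.224 = 22.176, 99×0.174 = 17.226.
χ² = (26−16.83)²/16.83 + (13−22.374)²/22.374 + (25−20.394)²/20.394 + (27−22.176)²/22.176 + (8−17.226)²/17.226
   = 4.996 + 3.927 + 1.040 + 1.049 + 4.941
Sum = 15.95

15.95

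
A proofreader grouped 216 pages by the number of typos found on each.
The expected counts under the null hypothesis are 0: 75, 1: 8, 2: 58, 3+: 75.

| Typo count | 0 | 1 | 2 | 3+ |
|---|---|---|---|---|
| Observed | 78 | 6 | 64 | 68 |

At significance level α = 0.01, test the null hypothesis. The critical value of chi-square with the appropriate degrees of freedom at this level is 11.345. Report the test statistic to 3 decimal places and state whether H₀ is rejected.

0: (78 − 75)²/75 = 9/75 = 0.1200
1: (6 − 8)²/8 = 4/8 = 0.5000
2: (64 − 58)²/58 = 36/58 = 0.6207
3+: (68 − 75)²/75 = 49/75 = 0.6533
Sum = 1.894
df = 3. Since 1.894 < 11.345, we do not reject H₀.

1.894; do not reject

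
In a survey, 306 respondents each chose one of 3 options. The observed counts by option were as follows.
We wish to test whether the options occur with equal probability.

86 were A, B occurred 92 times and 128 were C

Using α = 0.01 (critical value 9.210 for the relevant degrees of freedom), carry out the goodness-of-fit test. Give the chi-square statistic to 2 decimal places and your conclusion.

Under H₀ each category has probability 1/3, so each expected count is 306/3 = 102.
χ² = (86−102)²/102 + (92−102)²/102 + (128−102)²/102
   = 2.510 + 0.980 + 6.627
Sum = 10.12
df = 2. Since 10.12 > 9.210, we reject H₀.

10.12; reject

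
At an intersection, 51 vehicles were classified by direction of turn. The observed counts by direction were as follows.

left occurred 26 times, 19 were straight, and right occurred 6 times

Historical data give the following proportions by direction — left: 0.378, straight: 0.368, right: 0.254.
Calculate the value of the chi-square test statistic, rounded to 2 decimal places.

Expected counts E_i = n·p_i: 51×0.378 = 19.278, 51×0.368 = 18.768, 51×0.254 = 12.954.
χ² = (26−19.278)²/19.278 + (19−18.768)²/18.768 + (6−12.954)²/12.954
   = 2.344 + 0.003 + 3.733
Sum = 6.08

6.08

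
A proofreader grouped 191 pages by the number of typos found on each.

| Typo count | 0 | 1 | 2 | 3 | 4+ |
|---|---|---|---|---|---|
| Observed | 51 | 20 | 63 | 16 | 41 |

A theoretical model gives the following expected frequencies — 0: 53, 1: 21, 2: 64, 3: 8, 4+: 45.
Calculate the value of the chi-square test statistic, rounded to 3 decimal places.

χ² = (51−53)²/53 + (20−21)²/21 + (63−64)²/64 + (16−8)²/8 + (41−45)²/45
   = 0.0755 + 0.0476 + 0.0156 + 8.0000 + 0.3556
Sum = 8.494

8.494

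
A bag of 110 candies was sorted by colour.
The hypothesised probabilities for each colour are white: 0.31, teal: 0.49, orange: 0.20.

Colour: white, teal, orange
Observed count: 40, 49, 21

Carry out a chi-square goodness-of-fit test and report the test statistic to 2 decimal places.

Expected counts E_i = n·p_i: 110×0.31 = 34.1, 110×0.49 = 53.9, 110×0.20 = 22.
cat         O        E   (O−E)²/E
white      40     34.1      1.021
teal       49     53.9      0.445
orange     21       22      0.045
Sum = 1.51

1.51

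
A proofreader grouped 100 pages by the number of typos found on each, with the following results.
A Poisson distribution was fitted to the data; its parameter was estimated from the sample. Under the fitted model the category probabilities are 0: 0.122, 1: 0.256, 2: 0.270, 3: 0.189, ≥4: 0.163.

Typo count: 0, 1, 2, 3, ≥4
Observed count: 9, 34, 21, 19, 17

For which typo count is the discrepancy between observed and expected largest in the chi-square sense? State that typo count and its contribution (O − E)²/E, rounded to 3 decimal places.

Expected counts E_i = n·p_i: 100×0.122 = 12.2, 100×0.256 = 25.6, 100×0.270 = 27, 100×0.189 = 18.9, 100×0.163 = 16.3.
χ² = (9−12.2)²/12.2 + (34−25.6)²/25.6 + (21−27)²/27 + (19−18.9)²/18.9 + (17−16.3)²/16.3
   = 0.8393 + 2.7563 + 1.3333 + 0.0005 + 0.0301
The largest term is for 1: 2.756.

1, 2.756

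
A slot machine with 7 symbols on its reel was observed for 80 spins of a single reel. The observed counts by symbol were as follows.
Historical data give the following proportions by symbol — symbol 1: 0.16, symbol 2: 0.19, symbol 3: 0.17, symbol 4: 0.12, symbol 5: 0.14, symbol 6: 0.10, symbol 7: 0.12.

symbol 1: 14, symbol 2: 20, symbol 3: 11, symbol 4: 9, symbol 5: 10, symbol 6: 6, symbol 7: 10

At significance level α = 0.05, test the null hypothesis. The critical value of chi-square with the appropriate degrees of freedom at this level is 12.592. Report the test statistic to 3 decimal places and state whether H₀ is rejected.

2.808; do not reject

Expected counts E_i = n·p_i: 80×0.16 = 12.8, 80×0.19 = 15.2, 80×0.17 = 13.6, 80×0.12 = 9.6, 80×0.14 = 11.2, 80×0.10 = 8, 80×0.12 = 9.6.
cat           O        E   (O−E)²/E
symbol 1     14     12.8     0.1125
symbol 2     20     15.2     1.5158
symbol 3     11     13.6     0.4971
symbol 4      9      9.6     0.0375
symbol 5     10     11.2     0.1286
symbol 6      6        8     0.5000
symbol 7     10      9.6     0.0167
Sum = 2.808
df = 6. Since 2.808 < 12.592, we do not reject H₀.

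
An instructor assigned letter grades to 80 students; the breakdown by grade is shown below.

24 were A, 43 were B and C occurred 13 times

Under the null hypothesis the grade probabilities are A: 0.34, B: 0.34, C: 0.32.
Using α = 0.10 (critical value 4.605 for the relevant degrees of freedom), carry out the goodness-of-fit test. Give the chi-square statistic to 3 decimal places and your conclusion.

Expected counts E_i = n·p_i: 80×0.34 = 27.2, 80×0.34 = 27.2, 80×0.32 = 25.6.
A: (24 − 27.2)²/27.2 = 10.24/27.2 = 0.3765
B: (43 − 27.2)²/27.2 = 249.64/27.2 = 9.1779
C: (13 − 25.6)²/25.6 = 158.76/25.6 = 6.2016
Sum = 15.756
df = 2. Since 15.756 > 4.605, we reject H₀.

15.756; reject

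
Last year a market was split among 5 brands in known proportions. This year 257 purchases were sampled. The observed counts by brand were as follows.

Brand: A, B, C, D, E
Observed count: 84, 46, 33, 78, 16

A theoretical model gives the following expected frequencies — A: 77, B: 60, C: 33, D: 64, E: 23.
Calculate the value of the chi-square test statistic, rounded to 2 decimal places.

A: (84 − 77)²/77 = 49/77 = 0.636
B: (46 − 60)²/60 = 196/60 = 3.267
C: (33 − 33)²/33 = 0/33 = 0.000
D: (78 − 64)²/64 = 196/64 = 3.063
E: (16 − 23)²/23 = 49/23 = 2.130
Sum = 9.10

9.10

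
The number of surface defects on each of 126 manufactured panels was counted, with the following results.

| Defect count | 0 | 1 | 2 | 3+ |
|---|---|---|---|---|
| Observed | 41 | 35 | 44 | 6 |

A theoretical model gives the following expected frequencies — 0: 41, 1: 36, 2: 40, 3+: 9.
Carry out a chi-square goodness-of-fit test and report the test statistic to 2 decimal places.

0: (41 − 41)²/41 = 0/41 = 0.000
1: (35 − 36)²/36 = 1/36 = 0.028
2: (44 − 40)²/40 = 16/40 = 0.400
3+: (6 − 9)²/9 = 9/9 = 1.000
Sum = 1.43

1.43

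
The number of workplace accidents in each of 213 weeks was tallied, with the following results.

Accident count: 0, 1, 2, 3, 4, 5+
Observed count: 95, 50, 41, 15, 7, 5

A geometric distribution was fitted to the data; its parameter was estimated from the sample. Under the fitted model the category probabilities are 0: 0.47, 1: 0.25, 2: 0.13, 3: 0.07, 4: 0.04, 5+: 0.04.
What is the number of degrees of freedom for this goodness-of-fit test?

There are k = 6 categories and 1 parameter estimated from the data, so df = 6 − 1 − 1 = 4.

4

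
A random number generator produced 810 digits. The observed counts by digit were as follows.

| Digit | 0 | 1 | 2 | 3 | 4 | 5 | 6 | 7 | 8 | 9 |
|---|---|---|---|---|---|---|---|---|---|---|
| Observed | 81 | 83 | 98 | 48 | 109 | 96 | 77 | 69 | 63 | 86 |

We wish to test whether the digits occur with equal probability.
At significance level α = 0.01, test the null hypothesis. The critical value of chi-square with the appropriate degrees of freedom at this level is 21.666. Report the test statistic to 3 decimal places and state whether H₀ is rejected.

35.802; reject

Under H₀ each category has probability 1/10, so each expected count is 810/10 = 81.
χ² = (81−81)²/81 + (83−81)²/81 + (98−81)²/81 + (48−81)²/81 + (109−81)²/81 + (96−81)²/81 + (77−81)²/81 + (69−81)²/81 + (63−81)²/81 + (86−81)²/81
   = 0.0000 + 0.0494 + 3.5679 + 13.4444 + 9.6790 + 2.7778 + 0.1975 + 1.7778 + 4.0000 + 0.3086
Sum = 35.802
df = 9. Since 35.802 > 21.666, we reject H₀.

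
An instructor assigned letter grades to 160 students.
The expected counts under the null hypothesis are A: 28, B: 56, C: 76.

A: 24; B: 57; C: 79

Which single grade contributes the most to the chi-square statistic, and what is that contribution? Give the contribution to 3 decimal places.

cat         O        E   (O−E)²/E
A          24       28     0.5714
B          57       56     0.0179
C          79       76     0.1184
The largest term is for A: 0.571.

A, 0.571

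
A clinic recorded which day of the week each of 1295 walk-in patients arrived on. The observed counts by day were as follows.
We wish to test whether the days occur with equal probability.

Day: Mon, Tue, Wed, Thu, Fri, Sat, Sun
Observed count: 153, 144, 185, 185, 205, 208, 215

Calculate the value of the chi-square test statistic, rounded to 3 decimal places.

Expected count for each of the 7 categories: 1295/7 = 185.
Mon: (153 − 185)²/185 = 1024/185 = 5.5351
Tue: (144 − 185)²/185 = 1681/185 = 9.0865
Wed: (185 − 185)²/185 = 0/185 = 0.0000
Thu: (185 − 185)²/185 = 0/185 = 0.0000
Fri: (205 − 185)²/185 = 400/185 = 2.1622
Sat: (208 − 185)²/185 = 529/185 = 2.8595
Sun: (215 − 185)²/185 = 900/185 = 4.8649
Sum = 24.508

24.508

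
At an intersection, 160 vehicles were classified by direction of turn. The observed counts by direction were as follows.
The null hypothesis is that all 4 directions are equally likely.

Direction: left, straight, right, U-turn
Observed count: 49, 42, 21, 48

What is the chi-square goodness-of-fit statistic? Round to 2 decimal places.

Expected count for each of the 4 categories: 160/4 = 40.
left: (49 − 40)²/40 = 81/40 = 2.025
straight: (42 − 40)²/40 = 4/40 = 0.100
right: (21 − 40)²/40 = 361/40 = 9.025
U-turn: (48 − 40)²/40 = 64/40 = 1.600
Sum = 12.75

12.75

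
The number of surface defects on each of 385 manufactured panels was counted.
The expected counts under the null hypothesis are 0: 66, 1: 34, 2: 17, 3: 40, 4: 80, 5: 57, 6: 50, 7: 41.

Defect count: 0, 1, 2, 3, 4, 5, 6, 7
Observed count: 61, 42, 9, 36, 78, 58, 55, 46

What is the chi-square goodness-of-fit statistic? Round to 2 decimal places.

cat         O        E   (O−E)²/E
0          61       66      0.379
1          42       34      1.882
2           9       17      3.765
3          36       40      0.400
4          78       80      0.050
5          58       57      0.018
6          55       50      0.500
7          46       41      0.610
Sum = 7.60

7.60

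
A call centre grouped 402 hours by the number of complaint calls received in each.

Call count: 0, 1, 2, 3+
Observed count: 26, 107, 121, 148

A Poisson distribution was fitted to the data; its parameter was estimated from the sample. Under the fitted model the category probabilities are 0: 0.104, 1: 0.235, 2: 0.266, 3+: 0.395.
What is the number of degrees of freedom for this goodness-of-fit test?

There are k = 4 categories and 1 parameter estimated from the data, so df = 4 − 1 − 1 = 2.

2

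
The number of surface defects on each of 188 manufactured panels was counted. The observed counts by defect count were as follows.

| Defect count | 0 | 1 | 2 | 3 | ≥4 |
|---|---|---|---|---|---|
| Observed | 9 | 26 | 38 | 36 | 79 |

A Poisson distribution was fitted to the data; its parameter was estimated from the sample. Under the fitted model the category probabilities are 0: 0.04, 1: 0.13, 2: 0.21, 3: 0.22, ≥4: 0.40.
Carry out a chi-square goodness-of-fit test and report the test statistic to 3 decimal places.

Expected counts E_i = n·p_i: 188×0.04 = 7.52, 188×0.13 = 24.44, 188×0.21 = 39.48, 188×0.22 = 41.36, 188×0.40 = 75.2.
χ² = (9−7.52)²/7.52 + (26−24.44)²/24.44 + (38−39.48)²/39.48 + (36−41.36)²/41.36 + (79−75.2)²/75.2
   = 0.2913 + 0.0996 + 0.0555 + 0.6946 + 0.1920
Sum = 1.333

1.333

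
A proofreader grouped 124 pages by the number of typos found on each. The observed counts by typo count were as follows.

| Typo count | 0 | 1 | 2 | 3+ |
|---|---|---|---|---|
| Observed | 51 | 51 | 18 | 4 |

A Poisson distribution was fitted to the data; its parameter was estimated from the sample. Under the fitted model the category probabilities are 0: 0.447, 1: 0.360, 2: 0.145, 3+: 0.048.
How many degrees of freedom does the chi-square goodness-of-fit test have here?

2

There are k = 4 categories and 1 parameter estimated from the data, so df = 4 − 1 − 1 = 2.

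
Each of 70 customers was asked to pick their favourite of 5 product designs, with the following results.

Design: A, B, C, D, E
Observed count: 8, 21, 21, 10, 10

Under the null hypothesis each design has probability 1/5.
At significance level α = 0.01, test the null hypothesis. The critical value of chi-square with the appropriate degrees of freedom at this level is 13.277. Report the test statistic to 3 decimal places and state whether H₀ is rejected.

11.857; do not reject

Under H₀ each category has probability 1/5, so each expected count is 70/5 = 14.
A: (8 − 14)²/14 = 36/14 = 2.5714
B: (21 − 14)²/14 = 49/14 = 3.5000
C: (21 − 14)²/14 = 49/14 = 3.5000
D: (10 − 14)²/14 = 16/14 = 1.1429
E: (10 − 14)²/14 = 16/14 = 1.1429
Sum = 11.857
df = 4. Since 11.857 < 13.277, we do not reject H₀.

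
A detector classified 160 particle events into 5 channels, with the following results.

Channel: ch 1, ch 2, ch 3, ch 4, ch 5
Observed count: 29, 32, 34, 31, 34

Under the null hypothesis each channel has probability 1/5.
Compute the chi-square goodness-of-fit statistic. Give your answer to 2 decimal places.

0.56

Expected count for each of the 5 categories: 160/5 = 32.
cat         O        E   (O−E)²/E
ch 1       29       32      0.281
ch 2       32       32      0.000
ch 3       34       32      0.125
ch 4       31       32      0.031
ch 5       34       32      0.125
Sum = 0.56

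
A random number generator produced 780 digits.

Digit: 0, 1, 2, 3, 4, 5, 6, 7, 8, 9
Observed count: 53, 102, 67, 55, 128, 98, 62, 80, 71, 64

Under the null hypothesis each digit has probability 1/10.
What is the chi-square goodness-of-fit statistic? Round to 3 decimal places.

67.385

Under H₀ each category has probability 1/10, so each expected count is 780/10 = 78.
0: (53 − 78)²/78 = 625/78 = 8.0128
1: (102 − 78)²/78 = 576/78 = 7.3846
2: (67 − 78)²/78 = 121/78 = 1.5513
3: (55 − 78)²/78 = 529/78 = 6.7821
4: (128 − 78)²/78 = 2500/78 = 32.0513
5: (98 − 78)²/78 = 400/78 = 5.1282
6: (62 − 78)²/78 = 256/78 = 3.2821
7: (80 − 78)²/78 = 4/78 = 0.0513
8: (71 − 78)²/78 = 49/78 = 0.6282
9: (64 − 78)²/78 = 196/78 = 2.5128
Sum = 67.385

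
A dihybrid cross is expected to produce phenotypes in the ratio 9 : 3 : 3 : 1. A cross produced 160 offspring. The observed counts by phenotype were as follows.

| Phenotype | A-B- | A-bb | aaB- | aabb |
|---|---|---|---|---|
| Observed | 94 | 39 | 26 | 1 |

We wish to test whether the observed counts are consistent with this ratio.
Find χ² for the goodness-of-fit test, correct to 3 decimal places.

11.511

Ratio total = 16. Expected counts: 160×9/16 = 90, 160×3/16 = 30, 160×3/16 = 30, 160×1/16 = 10.
χ² = (94−90)²/90 + (39−30)²/30 + (26−30)²/30 + (1−10)²/10
   = 0.1778 + 2.7000 + 0.5333 + 8.1000
Sum = 11.511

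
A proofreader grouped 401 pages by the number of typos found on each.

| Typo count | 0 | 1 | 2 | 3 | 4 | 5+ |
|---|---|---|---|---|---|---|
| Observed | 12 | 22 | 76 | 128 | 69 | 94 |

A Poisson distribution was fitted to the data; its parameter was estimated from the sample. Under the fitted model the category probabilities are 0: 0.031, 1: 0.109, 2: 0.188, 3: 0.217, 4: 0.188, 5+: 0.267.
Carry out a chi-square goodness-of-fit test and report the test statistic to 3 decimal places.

32.240

Expected counts E_i = n·p_i: 401×0.031 = 12.431, 401×0.109 = 43.709, 401×0.188 = 75.388, 401×0.217 = 87.017, 401×0.188 = 75.388, 401×0.267 = 107.067.
χ² = (12−12.431)²/12.431 + (22−43.709)²/43.709 + (76−75.388)²/75.388 + (128−87.017)²/87.017 + (69−75.388)²/75.388 + (94−107.067)²/107.067
   = 0.0149 + 10.7822 + 0.0050 + 19.3020 + 0.5413 + 1.5948
Sum = 32.240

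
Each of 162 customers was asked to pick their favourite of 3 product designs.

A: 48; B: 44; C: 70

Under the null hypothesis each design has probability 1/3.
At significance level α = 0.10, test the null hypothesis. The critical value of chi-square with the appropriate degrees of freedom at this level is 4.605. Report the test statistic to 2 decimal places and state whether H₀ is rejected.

Under H₀ each category has probability 1/3, so each expected count is 162/3 = 54.
χ² = (48−54)²/54 + (44−54)²/54 + (70−54)²/54
   = 0.667 + 1.852 + 4.741
Sum = 7.26
df = 2. Since 7.26 > 4.605, we reject H₀.

7.26; reject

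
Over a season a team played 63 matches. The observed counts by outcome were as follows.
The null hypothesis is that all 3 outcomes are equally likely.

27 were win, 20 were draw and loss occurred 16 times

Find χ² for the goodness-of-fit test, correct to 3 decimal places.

Expected count for each of the 3 categories: 63/3 = 21.
win: (27 − 21)²/21 = 36/21 = 1.7143
draw: (20 − 21)²/21 = 1/21 = 0.0476
loss: (16 − 21)²/21 = 25/21 = 1.1905
Sum = 2.952

2.952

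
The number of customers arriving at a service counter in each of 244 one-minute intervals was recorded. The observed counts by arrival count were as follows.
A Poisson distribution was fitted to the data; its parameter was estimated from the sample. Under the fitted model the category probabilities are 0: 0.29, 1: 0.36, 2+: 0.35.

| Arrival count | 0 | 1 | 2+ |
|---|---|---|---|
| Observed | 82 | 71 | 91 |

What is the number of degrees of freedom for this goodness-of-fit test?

1

There are k = 3 categories and 1 parameter estimated from the data, so df = 3 − 1 − 1 = 1.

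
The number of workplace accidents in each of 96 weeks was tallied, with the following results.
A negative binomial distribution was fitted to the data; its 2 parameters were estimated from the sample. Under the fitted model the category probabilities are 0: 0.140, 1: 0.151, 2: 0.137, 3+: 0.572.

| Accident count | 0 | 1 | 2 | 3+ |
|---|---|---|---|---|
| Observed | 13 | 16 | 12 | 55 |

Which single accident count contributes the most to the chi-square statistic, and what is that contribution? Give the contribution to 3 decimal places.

1, 0.156

Expected counts E_i = n·p_i: 96×0.140 = 13.44, 96×0.151 = 14.496, 96×0.137 = 13.152, 96×0.572 = 54.912.
cat         O        E   (O−E)²/E
0          13    13.44     0.0144
1          16   14.496     0.1560
2          12   13.152     0.1009
3+         55   54.912     0.0001
The largest term is for 1: 0.156.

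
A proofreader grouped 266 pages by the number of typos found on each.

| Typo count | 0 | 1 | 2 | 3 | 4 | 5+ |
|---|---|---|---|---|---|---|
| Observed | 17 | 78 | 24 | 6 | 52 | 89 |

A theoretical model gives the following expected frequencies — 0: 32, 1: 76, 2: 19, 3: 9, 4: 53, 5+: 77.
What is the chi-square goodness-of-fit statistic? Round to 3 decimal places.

11.289

0: (17 − 32)²/32 = 225/32 = 7.0313
1: (78 − 76)²/76 = 4/76 = 0.0526
2: (24 − 19)²/19 = 25/19 = 1.3158
3: (6 − 9)²/9 = 9/9 = 1.0000
4: (52 − 53)²/53 = 1/53 = 0.0189
5+: (89 − 77)²/77 = 144/77 = 1.8701
Sum = 11.289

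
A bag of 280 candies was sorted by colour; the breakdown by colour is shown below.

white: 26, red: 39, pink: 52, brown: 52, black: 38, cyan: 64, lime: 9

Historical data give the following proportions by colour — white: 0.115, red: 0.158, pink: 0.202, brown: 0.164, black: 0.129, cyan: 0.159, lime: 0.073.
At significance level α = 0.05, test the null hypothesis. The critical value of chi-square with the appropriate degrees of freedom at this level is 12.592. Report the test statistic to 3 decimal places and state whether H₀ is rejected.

Expected counts E_i = n·p_i: 280×0.115 = 32.2, 280×0.158 = 44.24, 280×0.202 = 56.56, 280×0.164 = 45.92, 280×0.129 = 36.12, 280×0.159 = 44.52, 280×0.073 = 20.44.
white: (26 − 32.2)²/32.2 = 38.44/32.2 = 1.1938
red: (39 − 44.24)²/44.24 = 27.4576/44.24 = 0.6207
pink: (52 − 56.56)²/56.56 = 20.7936/56.56 = 0.3676
brown: (52 − 45.92)²/45.92 = 36.9664/45.92 = 0.8050
black: (38 − 36.12)²/36.12 = 3.5344/36.12 = 0.0979
cyan: (64 − 44.52)²/44.52 = 379.4704/44.52 = 8.5236
lime: (9 − 20.44)²/20.44 = 130.8736/20.44 = 6.4028
Sum = 18.011
df = 6. Since 18.011 > 12.592, we reject H₀.

18.011; reject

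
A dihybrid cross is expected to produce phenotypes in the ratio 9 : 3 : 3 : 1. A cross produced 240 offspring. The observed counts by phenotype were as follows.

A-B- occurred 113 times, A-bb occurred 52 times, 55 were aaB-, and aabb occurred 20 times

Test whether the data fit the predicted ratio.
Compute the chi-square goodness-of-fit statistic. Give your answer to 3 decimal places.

8.563

Ratio total = 16. Expected counts: 240×9/16 = 135, 240×3/16 = 45, 240×3/16 = 45, 240×1/16 = 15.
A-B-: (113 − 135)²/135 = 484/135 = 3.5852
A-bb: (52 − 45)²/45 = 49/45 = 1.0889
aaB-: (55 − 45)²/45 = 100/45 = 2.2222
aabb: (20 − 15)²/15 = 25/15 = 1.6667
Sum = 8.563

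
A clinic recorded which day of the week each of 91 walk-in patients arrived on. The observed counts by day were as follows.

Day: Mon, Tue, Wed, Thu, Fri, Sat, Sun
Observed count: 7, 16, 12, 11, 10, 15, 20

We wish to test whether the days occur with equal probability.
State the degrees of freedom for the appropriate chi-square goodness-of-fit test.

There are k = 7 categories and no parameters were estimated from the data, so df = 7 − 1 = 6.

6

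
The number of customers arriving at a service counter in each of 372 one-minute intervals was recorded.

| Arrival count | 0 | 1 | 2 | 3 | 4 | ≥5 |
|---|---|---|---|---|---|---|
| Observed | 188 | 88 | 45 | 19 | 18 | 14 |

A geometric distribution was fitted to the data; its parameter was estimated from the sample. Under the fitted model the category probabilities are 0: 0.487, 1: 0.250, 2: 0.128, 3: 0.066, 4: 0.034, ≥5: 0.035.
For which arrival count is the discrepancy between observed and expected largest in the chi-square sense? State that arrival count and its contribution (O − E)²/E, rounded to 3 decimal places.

4, 2.265

Expected counts E_i = n·p_i: 372×0.487 = 181.164, 372×0.250 = 93, 372×0.128 = 47.616, 372×0.066 = 24.552, 372×0.034 = 12.648, 372×0.035 = 13.02.
cat         O        E   (O−E)²/E
0         188  181.164     0.2579
1          88       93     0.2688
2          45   47.616     0.1437
3          19   24.552     1.2555
4          18   12.648     2.2647
≥5         14    13.02     0.0738
The largest term is for 4: 2.265.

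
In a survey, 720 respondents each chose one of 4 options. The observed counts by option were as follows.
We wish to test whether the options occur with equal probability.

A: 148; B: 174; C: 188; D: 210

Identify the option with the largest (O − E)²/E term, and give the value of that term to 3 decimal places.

Under H₀ each category has probability 1/4, so each expected count is 720/4 = 180.
A: (148 − 180)²/180 = 1024/180 = 5.6889
B: (174 − 180)²/180 = 36/180 = 0.2000
C: (188 − 180)²/180 = 64/180 = 0.3556
D: (210 − 180)²/180 = 900/180 = 5.0000
The largest term is for A: 5.689.

A, 5.689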